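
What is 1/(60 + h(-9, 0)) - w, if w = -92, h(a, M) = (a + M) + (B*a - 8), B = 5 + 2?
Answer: 1839/20 ≈ 91.950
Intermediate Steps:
B = 7
h(a, M) = -8 + M + 8*a (h(a, M) = (a + M) + (7*a - 8) = (M + a) + (-8 + 7*a) = -8 + M + 8*a)
1/(60 + h(-9, 0)) - w = 1/(60 + (-8 + 0 + 8*(-9))) - 1*(-92) = 1/(60 + (-8 + 0 - 72)) + 92 = 1/(60 - 80) + 92 = 1/(-20) + 92 = -1/20 + 92 = 1839/20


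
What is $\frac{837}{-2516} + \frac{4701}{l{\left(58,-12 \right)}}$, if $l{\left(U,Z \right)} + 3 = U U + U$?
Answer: $\frac{8966013}{8602204} \approx 1.0423$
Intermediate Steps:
$l{\left(U,Z \right)} = -3 + U + U^{2}$ ($l{\left(U,Z \right)} = -3 + \left(U U + U\right) = -3 + \left(U^{2} + U\right) = -3 + \left(U + U^{2}\right) = -3 + U + U^{2}$)
$\frac{837}{-2516} + \frac{4701}{l{\left(58,-12 \right)}} = \frac{837}{-2516} + \frac{4701}{-3 + 58 + 58^{2}} = 837 \left(- \frac{1}{2516}\right) + \frac{4701}{-3 + 58 + 3364} = - \frac{837}{2516} + \frac{4701}{3419} = \frac{8966013}{8602204}$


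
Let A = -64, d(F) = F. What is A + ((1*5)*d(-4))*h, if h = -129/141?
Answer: -2148/47 ≈ -45.702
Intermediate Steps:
h = -43/47 (h = -129*1/141 = -43/47 ≈ -0.91489)
A + ((1*5)*d(-4))*h = -64 + ((1*5)*(-4))*(-43/47) = -64 + (5*(-4))*(-43/47) = -64 - 20*(-43/47) = -64 + 860/47 = -2148/47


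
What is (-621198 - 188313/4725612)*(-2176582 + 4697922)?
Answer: -616791393481139605/393801 ≈ -1.5663e+12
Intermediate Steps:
(-621198 - 188313/4725612)*(-2176582 + 4697922) = (-621198 - 188313*1/4725612)*2521340 = (-621198 - 62771/1575204)*2521340 = -978513637163/1575204*2521340 = -616791393481139605/393801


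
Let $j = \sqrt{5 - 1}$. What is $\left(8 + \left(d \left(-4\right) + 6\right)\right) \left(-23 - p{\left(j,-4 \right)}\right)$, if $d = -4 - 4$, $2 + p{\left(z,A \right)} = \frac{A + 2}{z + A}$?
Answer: $-1012$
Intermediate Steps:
$j = 2$ ($j = \sqrt{4} = 2$)
$p{\left(z,A \right)} = -2 + \frac{2 + A}{A + z}$ ($p{\left(z,A \right)} = -2 + \frac{A + 2}{z + A} = -2 + \frac{2 + A}{A + z}$)
$d = -8$ ($d = -4 - 4 = -8$)
$\left(8 + \left(d \left(-4\right) + 6\right)\right) \left(-23 - p{\left(j,-4 \right)}\right) = \left(8 + \left(\left(-8\right) \left(-4\right) + 6\right)\right) \left(-23 - \frac{2 - -4 - 4}{-4 + 2}\right) = \left(8 + \left(32 + 6\right)\right) \left(-23 - \frac{2 + 4 - 4}{-2}\right) = \left(8 + 38\right) \left(-23 - \left(- \frac{1}{2}\right) 2\right) = 46 \left(-23 - -1\right) = 46 \left(-23 + 1\right) = 46 \left(-22\right) = -1012$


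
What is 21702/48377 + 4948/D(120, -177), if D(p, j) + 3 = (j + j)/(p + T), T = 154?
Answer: -1170744517/1015917 ≈ -1152.4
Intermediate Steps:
D(p, j) = -3 + 2*j/(154 + p) (D(p, j) = -3 + (j + j)/(p + 154) = -3 + (2*j)/(154 + p) = -3 + 2*j/(154 + p))
21702/48377 + 4948/D(120, -177) = 21702/48377 + 4948/(((-462 - 3*120 + 2*(-177))/(154 + 120))) = 21702*(1/48377) + 4948/(((-462 - 360 - 354)/274)) = 21702/48377 + 4948/(((1/274)*(-1176))) = 21702/48377 + 4948/(-588/137) = 21702/48377 + 4948*(-137/588) = 21702/48377 - 169469/147 = -1170744517/1015917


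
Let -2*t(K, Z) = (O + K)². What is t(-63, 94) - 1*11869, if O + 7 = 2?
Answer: -14181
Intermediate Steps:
O = -5 (O = -7 + 2 = -5)
t(K, Z) = -(-5 + K)²/2
t(-63, 94) - 1*11869 = -(-5 - 63)²/2 - 1*11869 = -½*(-68)² - 11869 = -½*4624 - 11869 = -2312 - 11869 = -14181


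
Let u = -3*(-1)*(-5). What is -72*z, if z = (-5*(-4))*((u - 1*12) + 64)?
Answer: -53280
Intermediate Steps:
u = -15 (u = 3*(-5) = -15)
z = 740 (z = (-5*(-4))*((-15 - 1*12) + 64) = 20*((-15 - 12) + 64) = 20*(-27 + 64) = 20*37 = 740)
-72*z = -72*740 = -53280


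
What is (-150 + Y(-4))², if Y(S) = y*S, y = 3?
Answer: 26244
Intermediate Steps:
Y(S) = 3*S
(-150 + Y(-4))² = (-150 + 3*(-4))² = (-150 - 12)² = (-162)² = 26244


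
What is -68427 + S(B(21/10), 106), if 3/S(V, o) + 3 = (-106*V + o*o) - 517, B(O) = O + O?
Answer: -1171333381/17118 ≈ -68427.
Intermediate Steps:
B(O) = 2*O
S(V, o) = 3/(-520 + o² - 106*V) (S(V, o) = 3/(-3 + ((-106*V + o*o) - 517)) = 3/(-3 + ((-106*V + o²) - 517)) = 3/(-3 + ((o² - 106*V) - 517)) = 3/(-3 + (-517 + o² - 106*V)) = 3/(-520 + o² - 106*V))
-68427 + S(B(21/10), 106) = -68427 + 3/(-520 + 106² - 212*21/10) = -68427 + 3/(-520 + 11236 - 212*21*(⅒)) = -68427 + 3/(-520 + 11236 - 212*21/10) = -68427 + 3/(-520 + 11236 - 106*21/5) = -68427 + 3/(-520 + 11236 - 2226/5) = -68427 + 3/(51354/5) = -68427 + 3*(5/51354) = -68427 + 5/17118 = -1171333381/17118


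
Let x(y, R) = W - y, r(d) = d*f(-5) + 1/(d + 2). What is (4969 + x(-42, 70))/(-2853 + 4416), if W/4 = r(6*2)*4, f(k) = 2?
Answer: 12591/3647 ≈ 3.4524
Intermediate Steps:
r(d) = 1/(2 + d) + 2*d (r(d) = d*2 + 1/(d + 2) = 2*d + 1/(2 + d) = 1/(2 + d) + 2*d)
W = 2696/7 (W = 4*(((1 + 2*(6*2)² + 4*(6*2))/(2 + 6*2))*4) = 4*(((1 + 2*12² + 4*12)/(2 + 12))*4) = 4*(((1 + 2*144 + 48)/14)*4) = 4*(((1 + 288 + 48)/14)*4) = 4*(((1/14)*337)*4) = 4*((337/14)*4) = 4*(674/7) = 2696/7 ≈ 385.14)
x(y, R) = 2696/7 - y
(4969 + x(-42, 70))/(-2853 + 4416) = (4969 + (2696/7 - 1*(-42)))/(-2853 + 4416) = (4969 + (2696/7 + 42))/1563 = (4969 + 2990/7)*(1/1563) = (37773/7)*(1/1563) = 12591/3647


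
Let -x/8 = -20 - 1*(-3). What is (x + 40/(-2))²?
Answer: 13456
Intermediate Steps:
x = 136 (x = -8*(-20 - 1*(-3)) = -8*(-20 + 3) = -8*(-17) = 136)
(x + 40/(-2))² = (136 + 40/(-2))² = (136 + 40*(-½))² = (136 - 20)² = 116² = 13456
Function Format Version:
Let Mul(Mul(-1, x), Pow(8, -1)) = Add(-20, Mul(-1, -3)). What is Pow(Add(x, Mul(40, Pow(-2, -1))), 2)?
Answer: 13456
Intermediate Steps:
x = 136 (x = Mul(-8, Add(-20, Mul(-1, -3))) = Mul(-8, Add(-20, 3)) = Mul(-8, -17) = 136)
Pow(Add(x, Mul(40, Pow(-2, -1))), 2) = Pow(Add(136, Mul(40, Pow(-2, -1))), 2) = Pow(Add(136, Mul(40, Rational(-1, 2))), 2) = Pow(Add(136, -20), 2) = Pow(116, 2) = 13456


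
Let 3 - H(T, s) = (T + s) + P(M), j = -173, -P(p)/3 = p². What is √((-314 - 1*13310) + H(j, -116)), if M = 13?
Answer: 15*I*√57 ≈ 113.25*I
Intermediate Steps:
P(p) = -3*p²
H(T, s) = 510 - T - s (H(T, s) = 3 - ((T + s) - 3*13²) = 3 - ((T + s) - 3*169) = 3 - ((T + s) - 507) = 3 - (-507 + T + s) = 3 + (507 - T - s) = 510 - T - s)
√((-314 - 1*13310) + H(j, -116)) = √((-314 - 1*13310) + (510 - 1*(-173) - 1*(-116))) = √((-314 - 13310) + (510 + 173 + 116)) = √(-13624 + 799) = √(-12825) = 15*I*√57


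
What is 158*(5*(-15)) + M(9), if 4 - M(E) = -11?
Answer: -11835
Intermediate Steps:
M(E) = 15 (M(E) = 4 - 1*(-11) = 4 + 11 = 15)
158*(5*(-15)) + M(9) = 158*(5*(-15)) + 15 = 158*(-75) + 15 = -11850 + 15 = -11835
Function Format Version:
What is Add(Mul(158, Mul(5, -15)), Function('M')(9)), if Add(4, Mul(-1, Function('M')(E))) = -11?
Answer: -11835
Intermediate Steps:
Function('M')(E) = 15 (Function('M')(E) = Add(4, Mul(-1, -11)) = Add(4, 11) = 15)
Add(Mul(158, Mul(5, -15)), Function('M')(9)) = Add(Mul(158, Mul(5, -15)), 15) = Add(Mul(158, -75), 15) = Add(-11850, 15) = -11835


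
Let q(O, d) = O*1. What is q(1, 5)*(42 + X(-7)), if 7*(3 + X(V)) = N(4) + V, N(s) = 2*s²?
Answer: 298/7 ≈ 42.571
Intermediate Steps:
q(O, d) = O
X(V) = 11/7 + V/7 (X(V) = -3 + (2*4² + V)/7 = -3 + (2*16 + V)/7 = -3 + (32 + V)/7 = -3 + (32/7 + V/7) = 11/7 + V/7)
q(1, 5)*(42 + X(-7)) = 1*(42 + (11/7 + (⅐)*(-7))) = 1*(42 + (11/7 - 1)) = 1*(42 + 4/7) = 1*(298/7) = 298/7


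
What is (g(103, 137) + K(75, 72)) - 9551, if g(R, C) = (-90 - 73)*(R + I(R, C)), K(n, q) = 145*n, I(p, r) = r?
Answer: -37796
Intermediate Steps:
g(R, C) = -163*C - 163*R (g(R, C) = (-90 - 73)*(R + C) = -163*(C + R) = -163*C - 163*R)
(g(103, 137) + K(75, 72)) - 9551 = ((-163*137 - 163*103) + 145*75) - 9551 = ((-22331 - 16789) + 10875) - 9551 = (-39120 + 10875) - 9551 = -28245 - 9551 = -37796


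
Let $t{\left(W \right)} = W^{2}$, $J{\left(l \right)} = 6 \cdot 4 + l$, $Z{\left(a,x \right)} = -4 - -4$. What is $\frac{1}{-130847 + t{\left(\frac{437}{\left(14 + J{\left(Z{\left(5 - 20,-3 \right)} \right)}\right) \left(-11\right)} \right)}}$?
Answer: $- \frac{484}{63329419} \approx -7.6426 \cdot 10^{-6}$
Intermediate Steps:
$Z{\left(a,x \right)} = 0$ ($Z{\left(a,x \right)} = -4 + 4 = 0$)
$J{\left(l \right)} = 24 + l$
$\frac{1}{-130847 + t{\left(\frac{437}{\left(14 + J{\left(Z{\left(5 - 20,-3 \right)} \right)}\right) \left(-11\right)} \right)}} = \frac{1}{-130847 + \left(\frac{437}{\left(14 + \left(24 + 0\right)\right) \left(-11\right)}\right)^{2}} = \frac{1}{-130847 + \left(\frac{437}{\left(14 + 24\right) \left(-11\right)}\right)^{2}} = \frac{1}{-130847 + \left(\frac{437}{38 \left(-11\right)}\right)^{2}} = \frac{1}{-130847 + \left(\frac{437}{-418}\right)^{2}} = \frac{1}{-130847 + \left(437 \left(- \frac{1}{418}\right)\right)^{2}} = \frac{1}{-130847 + \left(- \frac{23}{22}\right)^{2}} = \frac{1}{-130847 + \frac{529}{484}} = \frac{1}{- \frac{63329419}{484}} = - \frac{484}{63329419}$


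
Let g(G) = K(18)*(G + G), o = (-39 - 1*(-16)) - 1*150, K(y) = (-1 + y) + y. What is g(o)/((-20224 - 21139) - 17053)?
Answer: 6055/29208 ≈ 0.20731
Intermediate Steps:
K(y) = -1 + 2*y
o = -173 (o = (-39 + 16) - 150 = -23 - 150 = -173)
g(G) = 70*G (g(G) = (-1 + 2*18)*(G + G) = (-1 + 36)*(2*G) = 35*(2*G) = 70*G)
g(o)/((-20224 - 21139) - 17053) = (70*(-173))/((-20224 - 21139) - 17053) = -12110/(-41363 - 17053) = -12110/(-58416) = -12110*(-1/58416) = 6055/29208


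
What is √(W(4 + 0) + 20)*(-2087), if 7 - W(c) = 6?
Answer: -2087*√21 ≈ -9563.8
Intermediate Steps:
W(c) = 1 (W(c) = 7 - 1*6 = 7 - 6 = 1)
√(W(4 + 0) + 20)*(-2087) = √(1 + 20)*(-2087) = √21*(-2087) = -2087*√21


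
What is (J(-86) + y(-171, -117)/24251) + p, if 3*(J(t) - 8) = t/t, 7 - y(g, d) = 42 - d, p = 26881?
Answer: 1956279212/72753 ≈ 26889.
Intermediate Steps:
y(g, d) = -35 + d (y(g, d) = 7 - (42 - d) = 7 + (-42 + d) = -35 + d)
J(t) = 25/3 (J(t) = 8 + (t/t)/3 = 8 + (1/3)*1 = 8 + 1/3 = 25/3)
(J(-86) + y(-171, -117)/24251) + p = (25/3 + (-35 - 117)/24251) + 26881 = (25/3 - 152*1/24251) + 26881 = (25/3 - 152/24251) + 26881 = 605819/72753 + 26881 = 1956279212/72753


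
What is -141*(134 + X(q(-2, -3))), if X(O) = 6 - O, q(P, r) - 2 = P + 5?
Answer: -19035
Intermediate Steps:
q(P, r) = 7 + P (q(P, r) = 2 + (P + 5) = 2 + (5 + P) = 7 + P)
-141*(134 + X(q(-2, -3))) = -141*(134 + (6 - (7 - 2))) = -141*(134 + (6 - 1*5)) = -141*(134 + (6 - 5)) = -141*(134 + 1) = -141*135 = -19035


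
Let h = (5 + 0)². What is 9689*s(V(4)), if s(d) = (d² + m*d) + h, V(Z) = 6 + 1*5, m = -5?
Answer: 881699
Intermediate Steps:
V(Z) = 11 (V(Z) = 6 + 5 = 11)
h = 25 (h = 5² = 25)
s(d) = 25 + d² - 5*d (s(d) = (d² - 5*d) + 25 = 25 + d² - 5*d)
9689*s(V(4)) = 9689*(25 + 11² - 5*11) = 9689*(25 + 121 - 55) = 9689*91 = 881699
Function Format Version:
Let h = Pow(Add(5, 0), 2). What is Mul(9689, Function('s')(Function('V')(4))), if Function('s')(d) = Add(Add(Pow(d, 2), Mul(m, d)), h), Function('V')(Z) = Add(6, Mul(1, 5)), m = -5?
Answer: 881699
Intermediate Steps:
Function('V')(Z) = 11 (Function('V')(Z) = Add(6, 5) = 11)
h = 25 (h = Pow(5, 2) = 25)
Function('s')(d) = Add(25, Pow(d, 2), Mul(-5, d)) (Function('s')(d) = Add(Add(Pow(d, 2), Mul(-5, d)), 25) = Add(25, Pow(d, 2), Mul(-5, d)))
Mul(9689, Function('s')(Function('V')(4))) = Mul(9689, Add(25, Pow(11, 2), Mul(-5, 11))) = Mul(9689, Add(25, 121, -55)) = Mul(9689, 91) = 881699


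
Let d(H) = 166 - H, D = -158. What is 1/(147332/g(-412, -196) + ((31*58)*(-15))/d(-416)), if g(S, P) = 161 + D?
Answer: 291/14277719 ≈ 2.0381e-5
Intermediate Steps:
g(S, P) = 3 (g(S, P) = 161 - 158 = 3)
1/(147332/g(-412, -196) + ((31*58)*(-15))/d(-416)) = 1/(147332/3 + ((31*58)*(-15))/(166 - 1*(-416))) = 1/(147332*(1/3) + (1798*(-15))/(166 + 416)) = 1/(147332/3 - 26970/582) = 1/(147332/3 - 26970*1/582) = 1/(147332/3 - 4495/97) = 1/(14277719/291) = 291/14277719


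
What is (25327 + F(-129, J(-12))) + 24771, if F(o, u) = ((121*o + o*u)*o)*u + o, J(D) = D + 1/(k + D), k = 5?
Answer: -1075389089/49 ≈ -2.1947e+7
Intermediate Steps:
J(D) = D + 1/(5 + D)
F(o, u) = o + o*u*(121*o + o*u) (F(o, u) = (o*(121*o + o*u))*u + o = o*u*(121*o + o*u) + o = o + o*u*(121*o + o*u))
(25327 + F(-129, J(-12))) + 24771 = (25327 - 129*(1 - 129*(1 + (-12)**2 + 5*(-12))**2/(5 - 12)**2 + 121*(-129)*((1 + (-12)**2 + 5*(-12))/(5 - 12)))) + 24771 = (25327 - 129*(1 - 129*(1 + 144 - 60)**2/49 + 121*(-129)*((1 + 144 - 60)/(-7)))) + 24771 = (25327 - 129*(1 - 129*(-1/7*85)**2 + 121*(-129)*(-1/7*85))) + 24771 = (25327 - 129*(1 - 129*(-85/7)**2 + 121*(-129)*(-85/7))) + 24771 = (25327 - 129*(1 - 129*7225/49 + 1326765/7)) + 24771 = (25327 - 129*(1 - 932025/49 + 1326765/7)) + 24771 = (25327 - 129*8355379/49) + 24771 = (25327 - 1077843891/49) + 24771 = -1076602868/49 + 24771 = -1075389089/49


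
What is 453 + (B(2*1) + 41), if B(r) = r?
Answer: 496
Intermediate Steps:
453 + (B(2*1) + 41) = 453 + (2*1 + 41) = 453 + (2 + 41) = 453 + 43 = 496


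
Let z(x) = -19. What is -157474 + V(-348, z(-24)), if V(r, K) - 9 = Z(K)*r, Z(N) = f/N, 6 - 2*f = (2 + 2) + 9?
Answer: -2993053/19 ≈ -1.5753e+5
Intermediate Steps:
f = -7/2 (f = 3 - ((2 + 2) + 9)/2 = 3 - (4 + 9)/2 = 3 - ½*13 = 3 - 13/2 = -7/2 ≈ -3.5000)
Z(N) = -7/(2*N)
V(r, K) = 9 - 7*r/(2*K) (V(r, K) = 9 + (-7/(2*K))*r = 9 - 7*r/(2*K))
-157474 + V(-348, z(-24)) = -157474 + (9 - 7/2*(-348)/(-19)) = -157474 + (9 - 7/2*(-348)*(-1/19)) = -157474 + (9 - 1218/19) = -157474 - 1047/19 = -2993053/19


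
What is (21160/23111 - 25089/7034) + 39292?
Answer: 6386985523569/162562774 ≈ 39289.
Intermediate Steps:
(21160/23111 - 25089/7034) + 39292 = -430992439/162562774 + 39292 = 6386985523569/162562774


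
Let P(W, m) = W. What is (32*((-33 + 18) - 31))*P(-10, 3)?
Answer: 14720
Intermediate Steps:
(32*((-33 + 18) - 31))*P(-10, 3) = (32*((-33 + 18) - 31))*(-10) = (32*(-15 - 31))*(-10) = (32*(-46))*(-10) = -1472*(-10) = 14720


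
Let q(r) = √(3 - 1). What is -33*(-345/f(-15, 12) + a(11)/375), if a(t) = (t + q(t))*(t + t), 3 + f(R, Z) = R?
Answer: -163449/250 - 242*√2/125 ≈ -656.53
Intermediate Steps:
q(r) = √2
f(R, Z) = -3 + R
a(t) = 2*t*(t + √2) (a(t) = (t + √2)*(t + t) = (t + √2)*(2*t) = 2*t*(t + √2))
-33*(-345/f(-15, 12) + a(11)/375) = -33*(-345/(-3 - 15) + (2*11*(11 + √2))/375) = -33*(-345/(-18) + (242 + 22*√2)*(1/375)) = -33*(-345*(-1/18) + (242/375 + 22*√2/375)) = -33*(115/6 + (242/375 + 22*√2/375)) = -33*(4953/250 + 22*√2/375) = -163449/250 - 242*√2/125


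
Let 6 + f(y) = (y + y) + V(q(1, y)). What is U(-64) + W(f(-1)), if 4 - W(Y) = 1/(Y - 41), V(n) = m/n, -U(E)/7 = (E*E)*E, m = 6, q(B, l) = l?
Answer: 100925661/55 ≈ 1.8350e+6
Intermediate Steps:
U(E) = -7*E**3 (U(E) = -7*E*E*E = -7*E**2*E = -7*E**3)
V(n) = 6/n
f(y) = -6 + 2*y + 6/y (f(y) = -6 + ((y + y) + 6/y) = -6 + (2*y + 6/y) = -6 + 2*y + 6/y)
W(Y) = 4 - 1/(-41 + Y) (W(Y) = 4 - 1/(Y - 41) = 4 - 1/(-41 + Y))
U(-64) + W(f(-1)) = -7*(-64)**3 + (-165 + 4*(-6 + 2*(-1) + 6/(-1)))/(-41 + (-6 + 2*(-1) + 6/(-1))) = -7*(-262144) + (-165 + 4*(-6 - 2 + 6*(-1)))/(-41 + (-6 - 2 + 6*(-1))) = 1835008 + (-165 + 4*(-6 - 2 - 6))/(-41 + (-6 - 2 - 6)) = 1835008 + (-165 + 4*(-14))/(-41 - 14) = 1835008 + (-165 - 56)/(-55) = 1835008 - 1/55*(-221) = 1835008 + 221/55 = 100925661/55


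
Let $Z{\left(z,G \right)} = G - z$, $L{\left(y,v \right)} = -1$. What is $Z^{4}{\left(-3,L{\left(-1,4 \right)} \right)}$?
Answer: $16$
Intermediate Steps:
$Z^{4}{\left(-3,L{\left(-1,4 \right)} \right)} = \left(-1 - -3\right)^{4} = \left(-1 + 3\right)^{4} = 2^{4} = 16$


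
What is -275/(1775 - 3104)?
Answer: 275/1329 ≈ 0.20692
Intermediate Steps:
-275/(1775 - 3104) = -275/(-1329) = -1/1329*(-275) = 275/1329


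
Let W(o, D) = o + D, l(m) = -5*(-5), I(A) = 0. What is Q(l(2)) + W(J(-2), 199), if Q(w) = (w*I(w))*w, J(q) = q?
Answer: 197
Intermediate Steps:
l(m) = 25
W(o, D) = D + o
Q(w) = 0 (Q(w) = (w*0)*w = 0*w = 0)
Q(l(2)) + W(J(-2), 199) = 0 + (199 - 2) = 0 + 197 = 197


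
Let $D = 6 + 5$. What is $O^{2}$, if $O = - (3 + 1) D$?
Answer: $1936$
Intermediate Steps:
$D = 11$
$O = -44$ ($O = - (3 + 1) 11 = \left(-1\right) 4 \cdot 11 = \left(-4\right) 11 = -44$)
$O^{2} = \left(-44\right)^{2} = 1936$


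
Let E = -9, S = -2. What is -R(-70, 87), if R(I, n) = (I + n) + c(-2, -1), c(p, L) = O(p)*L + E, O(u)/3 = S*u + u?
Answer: -2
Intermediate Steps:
O(u) = -3*u (O(u) = 3*(-2*u + u) = 3*(-u) = -3*u)
c(p, L) = -9 - 3*L*p (c(p, L) = (-3*p)*L - 9 = -3*L*p - 9 = -9 - 3*L*p)
R(I, n) = -15 + I + n (R(I, n) = (I + n) + (-9 - 3*(-1)*(-2)) = (I + n) + (-9 - 6) = (I + n) - 15 = -15 + I + n)
-R(-70, 87) = -(-15 - 70 + 87) = -1*2 = -2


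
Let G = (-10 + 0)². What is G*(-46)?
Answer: -4600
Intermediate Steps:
G = 100 (G = (-10)² = 100)
G*(-46) = 100*(-46) = -4600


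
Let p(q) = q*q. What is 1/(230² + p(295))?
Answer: 1/139925 ≈ 7.1467e-6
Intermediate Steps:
p(q) = q²
1/(230² + p(295)) = 1/(230² + 295²) = 1/(52900 + 87025) = 1/139925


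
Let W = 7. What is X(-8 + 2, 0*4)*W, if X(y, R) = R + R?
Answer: 0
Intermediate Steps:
X(y, R) = 2*R
X(-8 + 2, 0*4)*W = (2*(0*4))*7 = (2*0)*7 = 0*7 = 0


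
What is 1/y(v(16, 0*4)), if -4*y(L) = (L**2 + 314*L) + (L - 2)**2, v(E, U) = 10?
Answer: -1/826 ≈ -0.0012107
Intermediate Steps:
y(L) = -157*L/2 - L**2/4 - (-2 + L)**2/4 (y(L) = -((L**2 + 314*L) + (L - 2)**2)/4 = -((L**2 + 314*L) + (-2 + L)**2)/4 = -(L**2 + (-2 + L)**2 + 314*L)/4 = -157*L/2 - L**2/4 - (-2 + L)**2/4)
1/y(v(16, 0*4)) = 1/(-1 - 155/2*10 - 1/2*10**2) = 1/(-1 - 775 - 1/2*100) = 1/(-1 - 775 - 50) = 1/(-826) = -1/826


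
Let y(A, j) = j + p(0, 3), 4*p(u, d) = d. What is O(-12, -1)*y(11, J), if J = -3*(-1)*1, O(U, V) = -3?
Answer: -45/4 ≈ -11.250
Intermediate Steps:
p(u, d) = d/4
J = 3 (J = 3*1 = 3)
y(A, j) = ¾ + j (y(A, j) = j + (¼)*3 = j + ¾ = ¾ + j)
O(-12, -1)*y(11, J) = -3*(¾ + 3) = -3*15/4 = -45/4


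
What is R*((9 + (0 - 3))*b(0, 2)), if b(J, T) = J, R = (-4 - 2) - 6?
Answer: 0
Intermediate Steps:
R = -12 (R = -6 - 6 = -12)
R*((9 + (0 - 3))*b(0, 2)) = -12*(9 + (0 - 3))*0 = -12*(9 - 3)*0 = -72*0 = -12*0 = 0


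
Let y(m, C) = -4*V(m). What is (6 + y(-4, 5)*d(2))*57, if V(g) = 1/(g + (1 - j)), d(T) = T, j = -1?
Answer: 570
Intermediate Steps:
V(g) = 1/(2 + g) (V(g) = 1/(g + (1 - 1*(-1))) = 1/(g + (1 + 1)) = 1/(g + 2) = 1/(2 + g))
y(m, C) = -4/(2 + m)
(6 + y(-4, 5)*d(2))*57 = (6 - 4/(2 - 4)*2)*57 = (6 - 4/(-2)*2)*57 = (6 - 4*(-½)*2)*57 = (6 + 2*2)*57 = (6 + 4)*57 = 10*57 = 570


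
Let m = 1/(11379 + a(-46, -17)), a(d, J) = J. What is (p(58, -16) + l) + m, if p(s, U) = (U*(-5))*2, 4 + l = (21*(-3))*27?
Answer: -17554289/11362 ≈ -1545.0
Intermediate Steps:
l = -1705 (l = -4 + (21*(-3))*27 = -4 - 63*27 = -4 - 1701 = -1705)
m = 1/11362 (m = 1/(11379 - 17) = 1/11362 ≈ 8.8013e-5)
p(s, U) = -10*U (p(s, U) = -5*U*2 = -10*U)
(p(58, -16) + l) + m = (-10*(-16) - 1705) + 1/11362 = (160 - 1705) + 1/11362 = -1545 + 1/11362 = -17554289/11362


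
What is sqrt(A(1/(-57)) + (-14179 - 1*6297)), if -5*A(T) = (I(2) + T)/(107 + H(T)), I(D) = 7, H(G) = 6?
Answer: I*sqrt(21236942441490)/32205 ≈ 143.09*I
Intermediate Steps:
A(T) = -7/565 - T/565 (A(T) = -(7 + T)/(5*(107 + 6)) = -(7 + T)/(5*113) = -(7/113 + T/113)/5 = -7/565 - T/565)
sqrt(A(1/(-57)) + (-14179 - 1*6297)) = sqrt((-7/565 - 1/565/(-57)) + (-14179 - 1*6297)) = sqrt((-7/565 - 1/565*(-1/57)) + (-14179 - 6297)) = sqrt((-7/565 + 1/32205) - 20476) = sqrt(-398/32205 - 20476) = sqrt(-659429978/32205) = I*sqrt(21236942441490)/32205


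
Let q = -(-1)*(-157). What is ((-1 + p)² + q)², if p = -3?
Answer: 19881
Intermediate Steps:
q = -157 (q = -1*157 = -157)
((-1 + p)² + q)² = ((-1 - 3)² - 157)² = ((-4)² - 157)² = (16 - 157)² = (-141)² = 19881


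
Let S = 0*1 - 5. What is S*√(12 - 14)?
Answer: -5*I*√2 ≈ -7.0711*I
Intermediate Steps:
S = -5 (S = 0 - 5 = -5)
S*√(12 - 14) = -5*√(12 - 14) = -5*I*√2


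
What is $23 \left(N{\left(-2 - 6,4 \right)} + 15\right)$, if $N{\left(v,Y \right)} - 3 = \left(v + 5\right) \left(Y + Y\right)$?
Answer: $-138$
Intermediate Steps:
$N{\left(v,Y \right)} = 3 + 2 Y \left(5 + v\right)$ ($N{\left(v,Y \right)} = 3 + \left(v + 5\right) \left(Y + Y\right) = 3 + \left(5 + v\right) 2 Y = 3 + 2 Y \left(5 + v\right)$)
$23 \left(N{\left(-2 - 6,4 \right)} + 15\right) = 23 \left(\left(3 + 10 \cdot 4 + 2 \cdot 4 \left(-2 - 6\right)\right) + 15\right) = 23 \left(\left(3 + 40 + 2 \cdot 4 \left(-2 - 6\right)\right) + 15\right) = 23 \left(\left(3 + 40 + 2 \cdot 4 \left(-8\right)\right) + 15\right) = 23 \left(\left(3 + 40 - 64\right) + 15\right) = 23 \left(-21 + 15\right) = 23 \left(-6\right) = -138$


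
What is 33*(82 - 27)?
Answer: 1815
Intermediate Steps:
33*(82 - 27) = 33*55 = 1815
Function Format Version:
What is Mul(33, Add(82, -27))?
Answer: 1815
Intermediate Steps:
Mul(33, Add(82, -27)) = Mul(33, 55) = 1815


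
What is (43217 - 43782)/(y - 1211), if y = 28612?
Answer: -565/27401 ≈ -0.020620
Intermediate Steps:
(43217 - 43782)/(y - 1211) = (43217 - 43782)/(28612 - 1211) = -565/27401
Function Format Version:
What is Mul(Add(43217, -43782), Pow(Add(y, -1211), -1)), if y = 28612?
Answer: Rational(-565, 27401) ≈ -0.020620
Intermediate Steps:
Mul(Add(43217, -43782), Pow(Add(y, -1211), -1)) = Mul(Add(43217, -43782), Pow(Add(28612, -1211), -1)) = Mul(-565, Pow(27401, -1)) = Mul(-565, Rational(1, 27401)) = Rational(-565, 27401)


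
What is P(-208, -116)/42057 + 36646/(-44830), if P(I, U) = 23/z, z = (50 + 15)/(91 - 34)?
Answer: -667470542/817013301 ≈ -0.81696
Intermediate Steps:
z = 65/57 ≈ 1.1404
P(I, U) = 1311/65 (P(I, U) = 23/(65/57) = 23*(57/65) = 1311/65)
P(-208, -116)/42057 + 36646/(-44830) = (1311/65)/42057 + 36646/(-44830) = (1311/65)*(1/42057) + 36646*(-1/44830) = 437/911235 - 18323/22415 = -667470542/817013301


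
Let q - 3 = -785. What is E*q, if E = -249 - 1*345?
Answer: 464508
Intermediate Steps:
q = -782 (q = 3 - 785 = -782)
E = -594 (E = -249 - 345 = -594)
E*q = -594*(-782) = 464508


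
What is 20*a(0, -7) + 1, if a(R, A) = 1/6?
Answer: 13/3 ≈ 4.3333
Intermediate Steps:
a(R, A) = ⅙
20*a(0, -7) + 1 = 20*(⅙) + 1 = 10/3 + 1 = 13/3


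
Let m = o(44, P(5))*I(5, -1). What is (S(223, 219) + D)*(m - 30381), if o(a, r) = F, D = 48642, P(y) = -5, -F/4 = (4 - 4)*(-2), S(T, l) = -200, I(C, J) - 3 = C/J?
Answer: -1471716402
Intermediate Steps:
I(C, J) = 3 + C/J
F = 0 (F = -4*(4 - 4)*(-2) = -0*(-2) = -4*0 = 0)
o(a, r) = 0
m = 0 (m = 0*(3 + 5/(-1)) = 0*(3 + 5*(-1)) = 0*(3 - 5) = 0*(-2) = 0)
(S(223, 219) + D)*(m - 30381) = (-200 + 48642)*(0 - 30381) = 48442*(-30381) = -1471716402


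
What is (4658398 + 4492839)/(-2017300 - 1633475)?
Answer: -9151237/3650775 ≈ -2.5067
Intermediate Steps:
(4658398 + 4492839)/(-2017300 - 1633475) = 9151237/(-3650775) = 9151237*(-1/3650775) = -9151237/3650775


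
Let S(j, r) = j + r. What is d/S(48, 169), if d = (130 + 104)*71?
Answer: 16614/217 ≈ 76.562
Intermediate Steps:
d = 16614 (d = 234*71 = 16614)
d/S(48, 169) = 16614/(48 + 169) = 16614/217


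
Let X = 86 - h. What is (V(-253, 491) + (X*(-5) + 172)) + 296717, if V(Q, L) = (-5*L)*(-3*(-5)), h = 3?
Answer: 259649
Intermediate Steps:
V(Q, L) = -75*L (V(Q, L) = -5*L*15 = -75*L)
X = 83 (X = 86 - 1*3 = 86 - 3 = 83)
(V(-253, 491) + (X*(-5) + 172)) + 296717 = (-75*491 + (83*(-5) + 172)) + 296717 = (-36825 + (-415 + 172)) + 296717 = (-36825 - 243) + 296717 = -37068 + 296717 = 259649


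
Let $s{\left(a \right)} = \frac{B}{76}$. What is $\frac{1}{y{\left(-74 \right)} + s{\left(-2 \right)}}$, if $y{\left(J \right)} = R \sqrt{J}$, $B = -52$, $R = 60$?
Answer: $- \frac{247}{96170569} - \frac{21660 i \sqrt{74}}{96170569} \approx -2.5684 \cdot 10^{-6} - 0.0019375 i$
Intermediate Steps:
$s{\left(a \right)} = - \frac{13}{19}$ ($s{\left(a \right)} = - \frac{52}{76} = \left(-52\right) \frac{1}{76} = - \frac{13}{19}$)
$y{\left(J \right)} = 60 \sqrt{J}$
$\frac{1}{y{\left(-74 \right)} + s{\left(-2 \right)}} = \frac{1}{60 \sqrt{-74} - \frac{13}{19}} = \frac{1}{60 i \sqrt{74} - \frac{13}{19}} = \frac{1}{- \frac{13}{19} + 60 i \sqrt{74}}$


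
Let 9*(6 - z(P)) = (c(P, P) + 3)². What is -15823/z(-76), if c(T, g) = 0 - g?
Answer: 142407/6187 ≈ 23.017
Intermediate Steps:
c(T, g) = -g
z(P) = 6 - (3 - P)²/9 (z(P) = 6 - (-P + 3)²/9 = 6 - (3 - P)²/9)
-15823/z(-76) = -15823/(6 - (-3 - 76)²/9) = -15823/(6 - ⅑*(-79)²) = -15823/(6 - ⅑*6241) = -15823/(6 - 6241/9) = -15823/(-6187/9) = -15823*(-9/6187) = 142407/6187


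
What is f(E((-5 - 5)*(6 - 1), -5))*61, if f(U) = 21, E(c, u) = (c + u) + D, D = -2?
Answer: 1281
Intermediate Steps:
E(c, u) = -2 + c + u (E(c, u) = (c + u) - 2 = -2 + c + u)
f(E((-5 - 5)*(6 - 1), -5))*61 = 21*61 = 1281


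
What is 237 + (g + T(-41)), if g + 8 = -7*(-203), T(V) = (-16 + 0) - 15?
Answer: 1619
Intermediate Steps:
T(V) = -31 (T(V) = -16 - 15 = -31)
g = 1413 (g = -8 - 7*(-203) = -8 + 1421 = 1413)
237 + (g + T(-41)) = 237 + (1413 - 31) = 237 + 1382 = 1619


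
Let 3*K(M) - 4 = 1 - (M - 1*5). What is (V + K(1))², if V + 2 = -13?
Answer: 144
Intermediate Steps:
V = -15 (V = -2 - 13 = -15)
K(M) = 10/3 - M/3 (K(M) = 4/3 + (1 - (M - 1*5))/3 = 4/3 + (1 - (M - 5))/3 = 4/3 + (1 - (-5 + M))/3 = 4/3 + (1 + (5 - M))/3 = 4/3 + (6 - M)/3 = 4/3 + (2 - M/3) = 10/3 - M/3)
(V + K(1))² = (-15 + (10/3 - ⅓*1))² = (-15 + (10/3 - ⅓))² = (-15 + 3)² = (-12)² = 144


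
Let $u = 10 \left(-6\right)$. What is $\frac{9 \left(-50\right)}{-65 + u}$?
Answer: $\frac{18}{5} \approx 3.6$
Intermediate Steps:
$u = -60$
$\frac{9 \left(-50\right)}{-65 + u} = \frac{9 \left(-50\right)}{-65 - 60} = - \frac{450}{-125} = \left(-450\right) \left(- \frac{1}{125}\right) = \frac{18}{5}$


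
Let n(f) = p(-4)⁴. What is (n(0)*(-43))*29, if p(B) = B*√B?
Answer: -5107712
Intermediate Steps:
p(B) = B^(3/2)
n(f) = 4096 (n(f) = ((-4)^(3/2))⁴ = (-8*I)⁴ = 4096)
(n(0)*(-43))*29 = (4096*(-43))*29 = -176128*29 = -5107712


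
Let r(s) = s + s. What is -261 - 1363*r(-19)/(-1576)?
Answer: -231565/788 ≈ -293.86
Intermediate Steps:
r(s) = 2*s
-261 - 1363*r(-19)/(-1576) = -261 - 1363*2*(-19)/(-1576) = -261 - (-51794)*(-1)/1576 = -261 - 1363*19/788 = -261 - 25897/788 = -231565/788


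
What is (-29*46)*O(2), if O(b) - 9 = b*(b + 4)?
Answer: -28014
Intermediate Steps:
O(b) = 9 + b*(4 + b) (O(b) = 9 + b*(b + 4) = 9 + b*(4 + b))
(-29*46)*O(2) = (-29*46)*(9 + 2**2 + 4*2) = -1334*(9 + 4 + 8) = -1334*21 = -28014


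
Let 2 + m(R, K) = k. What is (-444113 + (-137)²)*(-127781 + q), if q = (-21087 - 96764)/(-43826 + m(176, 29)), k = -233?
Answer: 2394704069781760/44061 ≈ 5.4350e+10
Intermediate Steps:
m(R, K) = -235 (m(R, K) = -2 - 233 = -235)
q = 117851/44061 (q = (-21087 - 96764)/(-43826 - 235) = -117851/(-44061) = -117851*(-1/44061) = 117851/44061 ≈ 2.6747)
(-444113 + (-137)²)*(-127781 + q) = (-444113 + (-137)²)*(-127781 + 117851/44061) = (-444113 + 18769)*(-5630040790/44061) = -425344*(-5630040790/44061) = 2394704069781760/44061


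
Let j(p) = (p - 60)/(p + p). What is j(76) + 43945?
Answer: 834957/19 ≈ 43945.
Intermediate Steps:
j(p) = (-60 + p)/(2*p) (j(p) = (-60 + p)/((2*p)) = (-60 + p)*(1/(2*p)) = (-60 + p)/(2*p))
j(76) + 43945 = (1/2)*(-60 + 76)/76 + 43945 = (1/2)*(1/76)*16 + 43945 = 2/19 + 43945 = 834957/19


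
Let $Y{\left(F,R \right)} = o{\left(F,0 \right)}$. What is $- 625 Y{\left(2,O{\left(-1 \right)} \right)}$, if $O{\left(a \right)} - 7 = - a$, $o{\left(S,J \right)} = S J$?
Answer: $0$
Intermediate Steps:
$o{\left(S,J \right)} = J S$
$O{\left(a \right)} = 7 - a$
$Y{\left(F,R \right)} = 0$ ($Y{\left(F,R \right)} = 0 F = 0$)
$- 625 Y{\left(2,O{\left(-1 \right)} \right)} = \left(-625\right) 0 = 0$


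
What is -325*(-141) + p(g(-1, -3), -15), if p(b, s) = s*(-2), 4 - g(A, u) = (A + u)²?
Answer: 45855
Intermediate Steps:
g(A, u) = 4 - (A + u)²
p(b, s) = -2*s
-325*(-141) + p(g(-1, -3), -15) = -325*(-141) - 2*(-15) = 45825 + 30 = 45855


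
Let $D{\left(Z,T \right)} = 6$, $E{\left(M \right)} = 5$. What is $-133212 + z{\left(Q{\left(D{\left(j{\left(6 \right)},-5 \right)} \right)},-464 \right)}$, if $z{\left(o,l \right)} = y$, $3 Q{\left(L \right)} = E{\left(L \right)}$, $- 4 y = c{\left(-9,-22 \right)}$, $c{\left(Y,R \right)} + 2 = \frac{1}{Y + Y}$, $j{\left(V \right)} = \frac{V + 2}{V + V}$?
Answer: $- \frac{9591227}{72} \approx -1.3321 \cdot 10^{5}$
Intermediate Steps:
$j{\left(V \right)} = \frac{2 + V}{2 V}$
$c{\left(Y,R \right)} = -2 + \frac{1}{2 Y}$ ($c{\left(Y,R \right)} = -2 + \frac{1}{Y + Y} = -2 + \frac{1}{2 Y}$)
$y = \frac{37}{72}$ ($y = - \frac{-2 + \frac{1}{2 \left(-9\right)}}{4} = - \frac{-2 + \frac{1}{2} \left(- \frac{1}{9}\right)}{4} = - \frac{-2 - \frac{1}{18}}{4} = \left(- \frac{1}{4}\right) \left(- \frac{37}{18}\right) = \frac{37}{72} \approx 0.51389$)
$Q{\left(L \right)} = \frac{5}{3}$ ($Q{\left(L \right)} = \frac{1}{3} \cdot 5 = \frac{5}{3}$)
$z{\left(o,l \right)} = \frac{37}{72}$
$-133212 + z{\left(Q{\left(D{\left(j{\left(6 \right)},-5 \right)} \right)},-464 \right)} = -133212 + \frac{37}{72} = - \frac{9591227}{72}$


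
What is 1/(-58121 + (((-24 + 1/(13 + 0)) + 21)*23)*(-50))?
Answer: -13/711873 ≈ -1.8262e-5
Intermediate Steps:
1/(-58121 + (((-24 + 1/(13 + 0)) + 21)*23)*(-50)) = 1/(-58121 + (((-24 + 1/13) + 21)*23)*(-50)) = 1/(-58121 + ((-311/13 + 21)*23)*(-50)) = 1/(-58121 - 38/13*23*(-50)) = 1/(-58121 - 874/13*(-50)) = 1/(-58121 + 43700/13) = 1/(-711873/13) = -13/711873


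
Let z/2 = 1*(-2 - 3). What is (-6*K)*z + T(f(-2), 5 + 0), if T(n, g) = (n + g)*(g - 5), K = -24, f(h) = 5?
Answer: -1440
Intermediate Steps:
T(n, g) = (-5 + g)*(g + n) (T(n, g) = (g + n)*(-5 + g) = (-5 + g)*(g + n))
z = -10 (z = 2*(1*(-2 - 3)) = 2*(1*(-5)) = 2*(-5) = -10)
(-6*K)*z + T(f(-2), 5 + 0) = -6*(-24)*(-10) + ((5 + 0)**2 - 5*(5 + 0) - 5*5 + (5 + 0)*5) = 144*(-10) + (5**2 - 5*5 - 25 + 5*5) = -1440 + (25 - 25 - 25 + 25) = -1440 + 0 = -1440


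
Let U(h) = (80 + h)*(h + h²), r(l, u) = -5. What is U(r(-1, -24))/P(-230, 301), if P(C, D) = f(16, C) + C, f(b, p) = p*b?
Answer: -150/391 ≈ -0.38363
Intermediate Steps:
f(b, p) = b*p
P(C, D) = 17*C (P(C, D) = 16*C + C = 17*C)
U(r(-1, -24))/P(-230, 301) = (-5*(80 + (-5)² + 81*(-5)))/((17*(-230))) = -5*(80 + 25 - 405)/(-3910) = -5*(-300)*(-1/3910) = 1500*(-1/3910) = -150/391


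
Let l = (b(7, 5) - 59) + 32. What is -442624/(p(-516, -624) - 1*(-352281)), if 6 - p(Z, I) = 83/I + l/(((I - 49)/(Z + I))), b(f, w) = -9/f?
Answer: -1301165838336/1035746651861 ≈ -1.2563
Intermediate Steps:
l = -198/7 (l = (-9/7 - 59) + 32 = -422/7 + 32 = -198/7 ≈ -28.286)
p(Z, I) = 6 - 83/I + 198*(I + Z)/(7*(-49 + I)) (p(Z, I) = 6 - (83/I - 198*(Z + I)/(I - 49)/7) = 6 - (83/I - 198*(I + Z)/(-49 + I)/7) = 6 - (83/I - 198*(I + Z)/(7*(-49 + I))) = 6 + (-83/I + 198*(I + Z)/(7*(-49 + I))) = 6 - 83/I + 198*(I + Z)/(7*(-49 + I)))
-442624/(p(-516, -624) - 1*(-352281)) = -442624/((⅐)*(28469 - 2639*(-624) + 240*(-624)² + 198*(-624)*(-516))/(-624*(-49 - 624)) - 1*(-352281)) = -442624/((⅐)*(-1/624)*(28469 + 1646736 + 240*389376 + 63752832)/(-673) + 352281) = -442624/((⅐)*(-1/624)*(-1/673)*(28469 + 1646736 + 93450240 + 63752832) + 352281) = -442624/((⅐)*(-1/624)*(-1/673)*158878277 + 352281) = -442624/(158878277/2939664 + 352281) = -442624/1035746651861/2939664 = -442624*2939664/1035746651861 = -1301165838336/1035746651861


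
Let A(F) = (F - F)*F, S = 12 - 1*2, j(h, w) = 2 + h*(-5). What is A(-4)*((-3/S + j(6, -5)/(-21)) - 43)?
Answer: 0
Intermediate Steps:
j(h, w) = 2 - 5*h
S = 10 (S = 12 - 2 = 10)
A(F) = 0 (A(F) = 0*F = 0)
A(-4)*((-3/S + j(6, -5)/(-21)) - 43) = 0*((-3/10 + (2 - 5*6)/(-21)) - 43) = 0*((-3*⅒ + (2 - 30)*(-1/21)) - 43) = 0*((-3/10 - 28*(-1/21)) - 43) = 0*((-3/10 + 4/3) - 43) = 0*(31/30 - 43) = 0*(-1259/30) = 0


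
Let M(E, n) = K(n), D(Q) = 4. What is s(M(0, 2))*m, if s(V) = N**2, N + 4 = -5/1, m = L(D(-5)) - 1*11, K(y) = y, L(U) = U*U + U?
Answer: 729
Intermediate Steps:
L(U) = U + U**2 (L(U) = U**2 + U = U + U**2)
M(E, n) = n
m = 9 (m = 4*(1 + 4) - 1*11 = 4*5 - 11 = 20 - 11 = 9)
N = -9 (N = -4 - 5/1 = -4 - 5*1 = -4 - 5 = -9)
s(V) = 81 (s(V) = (-9)**2 = 81)
s(M(0, 2))*m = 81*9 = 729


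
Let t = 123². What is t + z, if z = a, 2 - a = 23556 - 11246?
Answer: 2821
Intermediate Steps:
a = -12308 (a = 2 - (23556 - 11246) = 2 - 1*12310 = 2 - 12310 = -12308)
t = 15129
z = -12308
t + z = 15129 - 12308 = 2821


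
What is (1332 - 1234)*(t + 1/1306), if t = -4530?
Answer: -289892771/653 ≈ -4.4394e+5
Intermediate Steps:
(1332 - 1234)*(t + 1/1306) = (1332 - 1234)*(-4530 + 1/1306) = 98*(-4530 + 1/1306) = 98*(-5916179/1306) = -289892771/653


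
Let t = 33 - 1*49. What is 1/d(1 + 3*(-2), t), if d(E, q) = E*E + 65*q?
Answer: -1/1015 ≈ -0.00098522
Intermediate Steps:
t = -16 (t = 33 - 49 = -16)
d(E, q) = E² + 65*q
1/d(1 + 3*(-2), t) = 1/((1 + 3*(-2))² + 65*(-16)) = 1/((1 - 6)² - 1040) = 1/((-5)² - 1040) = 1/(25 - 1040) = 1/(-1015) = -1/1015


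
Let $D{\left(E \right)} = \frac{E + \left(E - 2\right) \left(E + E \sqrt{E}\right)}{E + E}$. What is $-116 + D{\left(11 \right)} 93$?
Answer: $349 + \frac{837 \sqrt{11}}{2} \approx 1737.0$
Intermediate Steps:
$D{\left(E \right)} = \frac{E + \left(-2 + E\right) \left(E + E^{\frac{3}{2}}\right)}{2 E}$
$-116 + D{\left(11 \right)} 93 = -116 + \left(- \frac{1}{2} + \frac{1}{2} \cdot 11 + \frac{11^{\frac{3}{2}}}{2} - \sqrt{11}\right) 93 = -116 + \left(- \frac{1}{2} + \frac{11}{2} + \frac{11 \sqrt{11}}{2} - \sqrt{11}\right) 93 = -116 + \left(5 + \frac{9 \sqrt{11}}{2}\right) 93 = -116 + \left(465 + \frac{837 \sqrt{11}}{2}\right) = 349 + \frac{837 \sqrt{11}}{2}$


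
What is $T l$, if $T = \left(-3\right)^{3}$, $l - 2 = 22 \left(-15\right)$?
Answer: $8856$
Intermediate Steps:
$l = -328$ ($l = 2 + 22 \left(-15\right) = 2 - 330 = -328$)
$T = -27$
$T l = \left(-27\right) \left(-328\right) = 8856$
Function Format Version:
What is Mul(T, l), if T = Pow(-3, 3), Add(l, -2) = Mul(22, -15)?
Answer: 8856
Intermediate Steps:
l = -328 (l = Add(2, Mul(22, -15)) = Add(2, -330) = -328)
T = -27
Mul(T, l) = Mul(-27, -328) = 8856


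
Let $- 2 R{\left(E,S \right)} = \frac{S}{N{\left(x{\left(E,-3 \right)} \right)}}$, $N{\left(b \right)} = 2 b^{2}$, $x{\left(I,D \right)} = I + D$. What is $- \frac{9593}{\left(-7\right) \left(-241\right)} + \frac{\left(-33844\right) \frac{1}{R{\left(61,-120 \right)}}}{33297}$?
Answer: $- \frac{100824772511}{842580585} \approx -119.66$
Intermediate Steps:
$x{\left(I,D \right)} = D + I$
$R{\left(E,S \right)} = - \frac{S}{4 \left(-3 + E\right)^{2}}$ ($R{\left(E,S \right)} = - \frac{S \frac{1}{2 \left(-3 + E\right)^{2}}}{2} = - \frac{\frac{1}{2} S \frac{1}{\left(-3 + E\right)^{2}}}{2} = - \frac{S}{4 \left(-3 + E\right)^{2}}$)
$- \frac{9593}{\left(-7\right) \left(-241\right)} + \frac{\left(-33844\right) \frac{1}{R{\left(61,-120 \right)}}}{33297} = - \frac{9593}{\left(-7\right) \left(-241\right)} + \frac{\left(-33844\right) \frac{1}{\left(- \frac{1}{4}\right) \left(-120\right) \frac{1}{\left(-3 + 61\right)^{2}}}}{33297} = - \frac{9593}{1687} + - \frac{33844}{\left(- \frac{1}{4}\right) \left(-120\right) \frac{1}{3364}} \cdot \frac{1}{33297} = \left(-9593\right) \frac{1}{1687} + - \frac{33844}{\left(- \frac{1}{4}\right) \left(-120\right) \frac{1}{3364}} \cdot \frac{1}{33297} = - \frac{9593}{1687} + - \frac{33844}{\frac{15}{1682}} \cdot \frac{1}{33297} = - \frac{9593}{1687} + \left(-33844\right) \frac{1682}{15} \cdot \frac{1}{33297} = - \frac{9593}{1687} - \frac{56925608}{499455} = - \frac{100824772511}{842580585}$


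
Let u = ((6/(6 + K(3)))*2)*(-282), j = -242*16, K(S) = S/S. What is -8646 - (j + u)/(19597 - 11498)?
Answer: -490137190/56693 ≈ -8645.5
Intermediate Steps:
K(S) = 1
j = -3872
u = -3384/7 (u = ((6/(6 + 1))*2)*(-282) = ((6/7)*2)*(-282) = (12/7)*(-282) = -3384/7 ≈ -483.43)
-8646 - (j + u)/(19597 - 11498) = -8646 - (-3872 - 3384/7)/(19597 - 11498) = -8646 - (-30488)/(7*8099) = -8646 - 1*(-30488/56693) = -8646 + 30488/56693 = -490137190/56693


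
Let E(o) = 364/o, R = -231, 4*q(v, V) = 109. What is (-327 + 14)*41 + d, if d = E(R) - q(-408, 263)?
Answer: -1697761/132 ≈ -12862.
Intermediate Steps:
q(v, V) = 109/4 (q(v, V) = (¼)*109 = 109/4)
d = -3805/132 (d = 364/(-231) - 1*109/4 = 364*(-1/231) - 109/4 = -52/33 - 109/4 = -3805/132 ≈ -28.826)
(-327 + 14)*41 + d = (-327 + 14)*41 - 3805/132 = -313*41 - 3805/132 = -12833 - 3805/132 = -1697761/132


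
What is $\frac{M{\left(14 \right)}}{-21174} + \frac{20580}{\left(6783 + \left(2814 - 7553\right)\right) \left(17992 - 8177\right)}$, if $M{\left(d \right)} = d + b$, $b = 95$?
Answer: $- \frac{12507013}{3034213026} \approx -0.004122$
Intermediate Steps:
$M{\left(d \right)} = 95 + d$ ($M{\left(d \right)} = d + 95 = 95 + d$)
$\frac{M{\left(14 \right)}}{-21174} + \frac{20580}{\left(6783 + \left(2814 - 7553\right)\right) \left(17992 - 8177\right)} = \frac{95 + 14}{-21174} + \frac{20580}{\left(6783 + \left(2814 - 7553\right)\right) \left(17992 - 8177\right)} = 109 \left(- \frac{1}{21174}\right) + \frac{20580}{\left(6783 + \left(2814 - 7553\right)\right) 9815} = - \frac{109}{21174} + \frac{20580}{\left(6783 - 4739\right) 9815} = - \frac{109}{21174} + \frac{20580}{2044 \cdot 9815} = - \frac{109}{21174} + \frac{20580}{20061860} = - \frac{109}{21174} + 20580 \cdot \frac{1}{20061860} = - \frac{109}{21174} + \frac{147}{143299} = - \frac{12507013}{3034213026}$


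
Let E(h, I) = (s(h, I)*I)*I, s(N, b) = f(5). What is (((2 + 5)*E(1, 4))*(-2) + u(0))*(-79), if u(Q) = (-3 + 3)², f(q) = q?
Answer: 88480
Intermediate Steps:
s(N, b) = 5
E(h, I) = 5*I² (E(h, I) = (5*I)*I = 5*I²)
u(Q) = 0 (u(Q) = 0² = 0)
(((2 + 5)*E(1, 4))*(-2) + u(0))*(-79) = (((2 + 5)*(5*4²))*(-2) + 0)*(-79) = ((7*(5*16))*(-2) + 0)*(-79) = ((7*80)*(-2) + 0)*(-79) = (560*(-2) + 0)*(-79) = (-1120 + 0)*(-79) = -1120*(-79) = 88480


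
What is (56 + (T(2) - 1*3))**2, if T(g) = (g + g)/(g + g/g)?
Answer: 26569/9 ≈ 2952.1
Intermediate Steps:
T(g) = 2*g/(1 + g) (T(g) = (2*g)/(g + 1) = (2*g)/(1 + g) = 2*g/(1 + g))
(56 + (T(2) - 1*3))**2 = (56 + (2*2/(1 + 2) - 1*3))**2 = (56 + (2*2/3 - 3))**2 = (56 + (2*2*(1/3) - 3))**2 = (56 + (4/3 - 3))**2 = (56 - 5/3)**2 = (163/3)**2 = 26569/9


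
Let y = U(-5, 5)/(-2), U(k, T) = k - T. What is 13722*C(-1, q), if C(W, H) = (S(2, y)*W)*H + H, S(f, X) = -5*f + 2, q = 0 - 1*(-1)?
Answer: 123498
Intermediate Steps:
y = 5 (y = (-5 - 1*5)/(-2) = (-5 - 5)*(-½) = -10*(-½) = 5)
q = 1 (q = 0 + 1 = 1)
S(f, X) = 2 - 5*f
C(W, H) = H - 8*H*W (C(W, H) = ((2 - 5*2)*W)*H + H = ((2 - 10)*W)*H + H = (-8*W)*H + H = -8*H*W + H = H - 8*H*W)
13722*C(-1, q) = 13722*(1*(1 - 8*(-1))) = 13722*(1*(1 + 8)) = 13722*(1*9) = 13722*9 = 123498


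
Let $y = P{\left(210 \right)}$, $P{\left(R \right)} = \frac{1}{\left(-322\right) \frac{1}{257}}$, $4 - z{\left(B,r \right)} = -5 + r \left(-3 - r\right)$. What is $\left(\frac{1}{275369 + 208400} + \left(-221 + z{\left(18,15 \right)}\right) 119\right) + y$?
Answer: $\frac{1075025183125}{155773618} \approx 6901.2$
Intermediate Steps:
$z{\left(B,r \right)} = 9 - r \left(-3 - r\right)$ ($z{\left(B,r \right)} = 4 - \left(-5 + r \left(-3 - r\right)\right) = 9 - r \left(-3 - r\right)$)
$P{\left(R \right)} = - \frac{257}{322}$ ($P{\left(R \right)} = \frac{1}{\left(-322\right) \frac{1}{257}} = \frac{1}{- \frac{322}{257}} = - \frac{257}{322}$)
$y = - \frac{257}{322} \approx -0.79814$
$\left(\frac{1}{275369 + 208400} + \left(-221 + z{\left(18,15 \right)}\right) 119\right) + y = \left(\frac{1}{275369 + 208400} + \left(-221 + \left(9 + 15^{2} + 3 \cdot 15\right)\right) 119\right) - \frac{257}{322} = \left(\frac{1}{483769} + \left(-221 + \left(9 + 225 + 45\right)\right) 119\right) - \frac{257}{322} = \left(\frac{1}{483769} + \left(-221 + 279\right) 119\right) - \frac{257}{322} = \left(\frac{1}{483769} + 58 \cdot 119\right) - \frac{257}{322} = \left(\frac{1}{483769} + 6902\right) - \frac{257}{322} = \frac{3338973639}{483769} - \frac{257}{322} = \frac{1075025183125}{155773618}$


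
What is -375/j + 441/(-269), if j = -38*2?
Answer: 67359/20444 ≈ 3.2948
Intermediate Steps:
j = -76
-375/j + 441/(-269) = -375/(-76) + 441/(-269) = -375*(-1/76) + 441*(-1/269) = 375/76 - 441/269 = 67359/20444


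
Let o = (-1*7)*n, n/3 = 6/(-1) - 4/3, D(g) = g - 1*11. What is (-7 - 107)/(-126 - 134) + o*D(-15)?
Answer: -520463/130 ≈ -4003.6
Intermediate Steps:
D(g) = -11 + g (D(g) = g - 11 = -11 + g)
n = -22 (n = 3*(6/(-1) - 4/3) = 3*(6*(-1) - 4*⅓) = 3*(-6 - 4/3) = 3*(-22/3) = -22)
o = 154 (o = -1*7*(-22) = -7*(-22) = 154)
(-7 - 107)/(-126 - 134) + o*D(-15) = (-7 - 107)/(-126 - 134) + 154*(-11 - 15) = -114/(-260) + 154*(-26) = -114*(-1/260) - 4004 = 57/130 - 4004 = -520463/130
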